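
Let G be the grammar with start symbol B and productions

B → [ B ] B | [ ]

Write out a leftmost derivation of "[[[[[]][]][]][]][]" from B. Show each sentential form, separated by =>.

B => [B]B => [[B]B]B => [[[B]B]B]B => [[[[B]B]B]B]B => [[[[[]]B]B]B]B => [[[[[]][]]B]B]B => [[[[[]][]][]]B]B => [[[[[]][]][]][]]B => [[[[[]][]][]][]][]

B => [B]B   [B → [ B ] B]
[B]B => [[B]B]B   [B → [ B ] B]
[[B]B]B => [[[B]B]B]B   [B → [ B ] B]
[[[B]B]B]B => [[[[B]B]B]B]B   [B → [ B ] B]
[[[[B]B]B]B]B => [[[[[]]B]B]B]B   [B → [ ]]
[[[[[]]B]B]B]B => [[[[[]][]]B]B]B   [B → [ ]]
[[[[[]][]]B]B]B => [[[[[]][]][]]B]B   [B → [ ]]
[[[[[]][]][]]B]B => [[[[[]][]][]][]]B   [B → [ ]]
[[[[[]][]][]][]]B => [[[[[]][]][]][]][]   [B → [ ]]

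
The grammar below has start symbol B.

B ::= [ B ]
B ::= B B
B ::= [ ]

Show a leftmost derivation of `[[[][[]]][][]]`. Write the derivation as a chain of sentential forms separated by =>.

B => [B]   [B ::= [ B ]]
[B] => [BB]   [B ::= B B]
[BB] => [BBB]   [B ::= B B]
[BBB] => [[B]BB]   [B ::= [ B ]]
[[B]BB] => [[BB]BB]   [B ::= B B]
[[BB]BB] => [[[]B]BB]   [B ::= [ ]]
[[[]B]BB] => [[[][B]]BB]   [B ::= [ B ]]
[[[][B]]BB] => [[[][[]]]BB]   [B ::= [ ]]
[[[][[]]]BB] => [[[][[]]][]B]   [B ::= [ ]]
[[[][[]]][]B] => [[[][[]]][][]]   [B ::= [ ]]

B => [B] => [BB] => [BBB] => [[B]BB] => [[BB]BB] => [[[]B]BB] => [[[][B]]BB] => [[[][[]]]BB] => [[[][[]]][]B] => [[[][[]]][][]]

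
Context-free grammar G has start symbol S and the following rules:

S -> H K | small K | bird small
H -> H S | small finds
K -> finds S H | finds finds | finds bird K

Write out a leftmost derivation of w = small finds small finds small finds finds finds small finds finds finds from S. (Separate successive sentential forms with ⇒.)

S ⇒ H K ⇒ H S K ⇒ small finds S K ⇒ small finds small K K ⇒ small finds small finds S H K ⇒ small finds small finds H K H K ⇒ small finds small finds small finds K H K ⇒ small finds small finds small finds finds finds H K ⇒ small finds small finds small finds finds finds small finds K ⇒ small finds small finds small finds finds finds small finds finds finds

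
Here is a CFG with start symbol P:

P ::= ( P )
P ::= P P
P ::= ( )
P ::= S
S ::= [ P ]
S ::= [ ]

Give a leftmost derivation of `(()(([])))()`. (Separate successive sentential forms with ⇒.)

P⇒PP⇒(P)P⇒(PP)P⇒(()P)P⇒(()(P))P⇒(()((P)))P⇒(()((S)))P⇒(()(([])))P⇒(()(([])))()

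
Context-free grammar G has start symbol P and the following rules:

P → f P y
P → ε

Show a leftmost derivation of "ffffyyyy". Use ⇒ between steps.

P ⇒ fPy ⇒ ffPyy ⇒ fffPyyy ⇒ ffffPyyyy ⇒ ffffyyyy

P ⇒ fPy   [P → f P y]
fPy ⇒ ffPyy   [P → f P y]
ffPyy ⇒ fffPyyy   [P → f P y]
fffPyyy ⇒ ffffPyyyy   [P → f P y]
ffffPyyyy ⇒ ffffyyyy   [P → ε]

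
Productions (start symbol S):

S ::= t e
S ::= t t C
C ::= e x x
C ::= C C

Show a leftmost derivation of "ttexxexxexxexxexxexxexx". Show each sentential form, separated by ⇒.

S⇒ttC⇒ttCC⇒ttCCC⇒ttexxCC⇒ttexxCCC⇒ttexxCCCC⇒ttexxexxCCC⇒ttexxexxCCCC⇒ttexxexxCCCCC⇒ttexxexxexxCCCC⇒ttexxexxexxexxCCC⇒ttexxexxexxexxexxCC⇒ttexxexxexxexxexxexxC⇒ttexxexxexxexxexxexxexx

S ⇒ ttC   [S ::= t t C]
ttC ⇒ ttCC   [C ::= C C]
ttCC ⇒ ttCCC   [C ::= C C]
ttCCC ⇒ ttexxCC   [C ::= e x x]
ttexxCC ⇒ ttexxCCC   [C ::= C C]
ttexxCCC ⇒ ttexxCCCC   [C ::= C C]
ttexxCCCC ⇒ ttexxexxCCC   [C ::= e x x]
ttexxexxCCC ⇒ ttexxexxCCCC   [C ::= C C]
ttexxexxCCCC ⇒ ttexxexxCCCCC   [C ::= C C]
ttexxexxCCCCC ⇒ ttexxexxexxCCCC   [C ::= e x x]
ttexxexxexxCCCC ⇒ ttexxexxexxexxCCC   [C ::= e x x]
ttexxexxexxexxCCC ⇒ ttexxexxexxexxexxCC   [C ::= e x x]
ttexxexxexxexxexxCC ⇒ ttexxexxexxexxexxexxC   [C ::= e x x]
ttexxexxexxexxexxexxC ⇒ ttexxexxexxexxexxexxexx   [C ::= e x x]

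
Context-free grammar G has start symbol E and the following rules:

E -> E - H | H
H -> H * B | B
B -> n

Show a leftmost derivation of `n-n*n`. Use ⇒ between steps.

E ⇒ E-H   [E -> E - H]
E-H ⇒ H-H   [E -> H]
H-H ⇒ B-H   [H -> B]
B-H ⇒ n-H   [B -> n]
n-H ⇒ n-H*B   [H -> H * B]
n-H*B ⇒ n-B*B   [H -> B]
n-B*B ⇒ n-n*B   [B -> n]
n-n*B ⇒ n-n*n   [B -> n]

E ⇒ E-H ⇒ H-H ⇒ B-H ⇒ n-H ⇒ n-H*B ⇒ n-B*B ⇒ n-n*B ⇒ n-n*n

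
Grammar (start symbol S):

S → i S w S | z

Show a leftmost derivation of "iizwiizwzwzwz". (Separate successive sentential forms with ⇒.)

S ⇒ iSwS ⇒ iiSwSwS ⇒ iizwSwS ⇒ iizwiSwSwS ⇒ iizwiiSwSwSwS ⇒ iizwiizwSwSwS ⇒ iizwiizwzwSwS ⇒ iizwiizwzwzwS ⇒ iizwiizwzwzwz

S ⇒ iSwS   [S → i S w S]
iSwS ⇒ iiSwSwS   [S → i S w S]
iiSwSwS ⇒ iizwSwS   [S → z]
iizwSwS ⇒ iizwiSwSwS   [S → i S w S]
iizwiSwSwS ⇒ iizwiiSwSwSwS   [S → i S w S]
iizwiiSwSwSwS ⇒ iizwiizwSwSwS   [S → z]
iizwiizwSwSwS ⇒ iizwiizwzwSwS   [S → z]
iizwiizwzwSwS ⇒ iizwiizwzwzwS   [S → z]
iizwiizwzwzwS ⇒ iizwiizwzwzwz   [S → z]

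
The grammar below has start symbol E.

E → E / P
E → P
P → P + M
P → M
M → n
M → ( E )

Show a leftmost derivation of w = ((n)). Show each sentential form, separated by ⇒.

E ⇒ P   [E → P]
P ⇒ M   [P → M]
M ⇒ (E)   [M → ( E )]
(E) ⇒ (P)   [E → P]
(P) ⇒ (M)   [P → M]
(M) ⇒ ((E))   [M → ( E )]
((E)) ⇒ ((P))   [E → P]
((P)) ⇒ ((M))   [P → M]
((M)) ⇒ ((n))   [M → n]

E ⇒ P ⇒ M ⇒ (E) ⇒ (P) ⇒ (M) ⇒ ((E)) ⇒ ((P)) ⇒ ((M)) ⇒ ((n))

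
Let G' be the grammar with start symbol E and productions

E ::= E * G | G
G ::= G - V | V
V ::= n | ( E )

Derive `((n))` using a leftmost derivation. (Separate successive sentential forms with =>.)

E=>G=>V=>(E)=>(G)=>(V)=>((E))=>((G))=>((V))=>((n))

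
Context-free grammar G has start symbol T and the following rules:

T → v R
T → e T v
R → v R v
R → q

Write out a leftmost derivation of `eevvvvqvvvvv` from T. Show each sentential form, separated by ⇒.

T ⇒ eTv   [T → e T v]
eTv ⇒ eeTvv   [T → e T v]
eeTvv ⇒ eevRvv   [T → v R]
eevRvv ⇒ eevvRvvv   [R → v R v]
eevvRvvv ⇒ eevvvRvvvv   [R → v R v]
eevvvRvvvv ⇒ eevvvvRvvvvv   [R → v R v]
eevvvvRvvvvv ⇒ eevvvvqvvvvv   [R → q]

T⇒eTv⇒eeTvv⇒eevRvv⇒eevvRvvv⇒eevvvRvvvv⇒eevvvvRvvvvv⇒eevvvvqvvvvv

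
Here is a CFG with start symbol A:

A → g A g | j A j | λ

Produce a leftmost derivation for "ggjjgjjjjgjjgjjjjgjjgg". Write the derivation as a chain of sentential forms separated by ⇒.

A ⇒ gAg ⇒ ggAgg ⇒ ggjAjgg ⇒ ggjjAjjgg ⇒ ggjjgAgjjgg ⇒ ggjjgjAjgjjgg ⇒ ggjjgjjAjjgjjgg ⇒ ggjjgjjjAjjjgjjgg ⇒ ggjjgjjjjAjjjjgjjgg ⇒ ggjjgjjjjgAgjjjjgjjgg ⇒ ggjjgjjjjgjAjgjjjjgjjgg ⇒ ggjjgjjjjgjjgjjjjgjjgg

A ⇒ gAg   [A → g A g]
gAg ⇒ ggAgg   [A → g A g]
ggAgg ⇒ ggjAjgg   [A → j A j]
ggjAjgg ⇒ ggjjAjjgg   [A → j A j]
ggjjAjjgg ⇒ ggjjgAgjjgg   [A → g A g]
ggjjgAgjjgg ⇒ ggjjgjAjgjjgg   [A → j A j]
ggjjgjAjgjjgg ⇒ ggjjgjjAjjgjjgg   [A → j A j]
ggjjgjjAjjgjjgg ⇒ ggjjgjjjAjjjgjjgg   [A → j A j]
ggjjgjjjAjjjgjjgg ⇒ ggjjgjjjjAjjjjgjjgg   [A → j A j]
ggjjgjjjjAjjjjgjjgg ⇒ ggjjgjjjjgAgjjjjgjjgg   [A → g A g]
ggjjgjjjjgAgjjjjgjjgg ⇒ ggjjgjjjjgjAjgjjjjgjjgg   [A → j A j]
ggjjgjjjjgjAjgjjjjgjjgg ⇒ ggjjgjjjjgjjgjjjjgjjgg   [A → λ]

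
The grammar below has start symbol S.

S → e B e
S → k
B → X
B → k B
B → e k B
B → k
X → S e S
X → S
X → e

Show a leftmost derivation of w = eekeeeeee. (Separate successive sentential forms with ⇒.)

S ⇒ eBe   [S → e B e]
eBe ⇒ eXe   [B → X]
eXe ⇒ eSeSe   [X → S e S]
eSeSe ⇒ eeBeeSe   [S → e B e]
eeBeeSe ⇒ eekeeSe   [B → k]
eekeeSe ⇒ eekeeeBee   [S → e B e]
eekeeeBee ⇒ eekeeeXee   [B → X]
eekeeeXee ⇒ eekeeeeee   [X → e]

S⇒eBe⇒eXe⇒eSeSe⇒eeBeeSe⇒eekeeSe⇒eekeeeBee⇒eekeeeXee⇒eekeeeeee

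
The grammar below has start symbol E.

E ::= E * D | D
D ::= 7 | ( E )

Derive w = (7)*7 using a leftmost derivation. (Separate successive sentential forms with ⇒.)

E ⇒ E*D ⇒ D*D ⇒ (E)*D ⇒ (D)*D ⇒ (7)*D ⇒ (7)*7

E ⇒ E*D   [E ::= E * D]
E*D ⇒ D*D   [E ::= D]
D*D ⇒ (E)*D   [D ::= ( E )]
(E)*D ⇒ (D)*D   [E ::= D]
(D)*D ⇒ (7)*D   [D ::= 7]
(7)*D ⇒ (7)*7   [D ::= 7]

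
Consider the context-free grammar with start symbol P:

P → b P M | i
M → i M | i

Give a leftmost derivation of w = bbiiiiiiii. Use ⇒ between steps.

P ⇒ bPM ⇒ bbPMM ⇒ bbiMM ⇒ bbiiM ⇒ bbiiiM ⇒ bbiiiiM ⇒ bbiiiiiM ⇒ bbiiiiiiM ⇒ bbiiiiiiiM ⇒ bbiiiiiiii

P ⇒ bPM   [P → b P M]
bPM ⇒ bbPMM   [P → b P M]
bbPMM ⇒ bbiMM   [P → i]
bbiMM ⇒ bbiiM   [M → i]
bbiiM ⇒ bbiiiM   [M → i M]
bbiiiM ⇒ bbiiiiM   [M → i M]
bbiiiiM ⇒ bbiiiiiM   [M → i M]
bbiiiiiM ⇒ bbiiiiiiM   [M → i M]
bbiiiiiiM ⇒ bbiiiiiiiM   [M → i M]
bbiiiiiiiM ⇒ bbiiiiiiii   [M → i]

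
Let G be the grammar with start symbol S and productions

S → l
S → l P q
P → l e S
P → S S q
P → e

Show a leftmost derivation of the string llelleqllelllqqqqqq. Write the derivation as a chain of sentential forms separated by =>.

S => lPq => lleSq => llelPqq => llelSSqqq => llellPqSqqq => llelleqSqqq => llelleqlPqqqq => llelleqlleSqqqq => llelleqllelPqqqqq => llelleqllelSSqqqqqq => llelleqllellSqqqqqq => llelleqllelllqqqqqq

S => lPq   [S → l P q]
lPq => lleSq   [P → l e S]
lleSq => llelPqq   [S → l P q]
llelPqq => llelSSqqq   [P → S S q]
llelSSqqq => llellPqSqqq   [S → l P q]
llellPqSqqq => llelleqSqqq   [P → e]
llelleqSqqq => llelleqlPqqqq   [S → l P q]
llelleqlPqqqq => llelleqlleSqqqq   [P → l e S]
llelleqlleSqqqq => llelleqllelPqqqqq   [S → l P q]
llelleqllelPqqqqq => llelleqllelSSqqqqqq   [P → S S q]
llelleqllelSSqqqqqq => llelleqllellSqqqqqq   [S → l]
llelleqllellSqqqqqq => llelleqllelllqqqqqq   [S → l]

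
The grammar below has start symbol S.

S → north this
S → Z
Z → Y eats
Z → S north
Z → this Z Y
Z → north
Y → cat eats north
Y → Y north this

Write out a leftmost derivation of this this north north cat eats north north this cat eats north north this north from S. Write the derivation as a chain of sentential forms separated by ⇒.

S ⇒ Z ⇒ S north ⇒ Z north ⇒ this Z Y north ⇒ this this Z Y Y north ⇒ this this S north Y Y north ⇒ this this Z north Y Y north ⇒ this this north north Y Y north ⇒ this this north north Y north this Y north ⇒ this this north north cat eats north north this Y north ⇒ this this north north cat eats north north this Y north this north ⇒ this this north north cat eats north north this cat eats north north this north

S ⇒ Z   [S → Z]
Z ⇒ S north   [Z → S north]
S north ⇒ Z north   [S → Z]
Z north ⇒ this Z Y north   [Z → this Z Y]
this Z Y north ⇒ this this Z Y Y north   [Z → this Z Y]
this this Z Y Y north ⇒ this this S north Y Y north   [Z → S north]
this this S north Y Y north ⇒ this this Z north Y Y north   [S → Z]
this this Z north Y Y north ⇒ this this north north Y Y north   [Z → north]
this this north north Y Y north ⇒ this this north north Y north this Y north   [Y → Y north this]
this this north north Y north this Y north ⇒ this this north north cat eats north north this Y north   [Y → cat eats north]
this this north north cat eats north north this Y north ⇒ this this north north cat eats north north this Y north this north   [Y → Y north this]
this this north north cat eats north north this Y north this north ⇒ this this north north cat eats north north this cat eats north north this north   [Y → cat eats north]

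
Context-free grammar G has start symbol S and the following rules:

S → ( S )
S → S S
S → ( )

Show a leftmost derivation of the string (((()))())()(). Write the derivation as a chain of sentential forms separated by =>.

S => SS => SSS => (S)SS => (SS)SS => ((S)S)SS => (((S))S)SS => (((()))S)SS => (((()))())SS => (((()))())()S => (((()))())()()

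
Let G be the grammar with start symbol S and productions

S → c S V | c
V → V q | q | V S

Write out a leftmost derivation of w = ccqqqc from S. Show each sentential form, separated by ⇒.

S ⇒ cSV ⇒ ccV ⇒ ccVS ⇒ ccVqS ⇒ ccVqqS ⇒ ccqqqS ⇒ ccqqqc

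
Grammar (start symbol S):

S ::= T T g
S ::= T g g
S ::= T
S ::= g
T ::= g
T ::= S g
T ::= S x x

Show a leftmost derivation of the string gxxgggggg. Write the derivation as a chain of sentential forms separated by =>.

S => TTg   [S ::= T T g]
TTg => SxxTg   [T ::= S x x]
SxxTg => gxxTg   [S ::= g]
gxxTg => gxxSgg   [T ::= S g]
gxxSgg => gxxTTggg   [S ::= T T g]
gxxTTggg => gxxgTggg   [T ::= g]
gxxgTggg => gxxgSgggg   [T ::= S g]
gxxgSgggg => gxxgTgggg   [S ::= T]
gxxgTgggg => gxxgggggg   [T ::= g]

S => TTg => SxxTg => gxxTg => gxxSgg => gxxTTggg => gxxgTggg => gxxgSgggg => gxxgTgggg => gxxgggggg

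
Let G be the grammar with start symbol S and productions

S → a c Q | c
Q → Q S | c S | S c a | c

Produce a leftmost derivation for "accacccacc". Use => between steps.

S=>acQ=>acQS=>acQSS=>accSSS=>accacQSS=>accacScaSS=>accacccaSS=>accacccacS=>accacccacc

S => acQ   [S → a c Q]
acQ => acQS   [Q → Q S]
acQS => acQSS   [Q → Q S]
acQSS => accSSS   [Q → c S]
accSSS => accacQSS   [S → a c Q]
accacQSS => accacScaSS   [Q → S c a]
accacScaSS => accacccaSS   [S → c]
accacccaSS => accacccacS   [S → c]
accacccacS => accacccacc   [S → c]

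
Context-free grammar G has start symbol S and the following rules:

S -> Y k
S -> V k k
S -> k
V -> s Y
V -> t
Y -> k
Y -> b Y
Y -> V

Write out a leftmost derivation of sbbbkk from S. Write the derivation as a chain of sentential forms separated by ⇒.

S ⇒ Yk ⇒ Vk ⇒ sYk ⇒ sbYk ⇒ sbbYk ⇒ sbbbYk ⇒ sbbbkk

S ⇒ Yk   [S -> Y k]
Yk ⇒ Vk   [Y -> V]
Vk ⇒ sYk   [V -> s Y]
sYk ⇒ sbYk   [Y -> b Y]
sbYk ⇒ sbbYk   [Y -> b Y]
sbbYk ⇒ sbbbYk   [Y -> b Y]
sbbbYk ⇒ sbbbkk   [Y -> k]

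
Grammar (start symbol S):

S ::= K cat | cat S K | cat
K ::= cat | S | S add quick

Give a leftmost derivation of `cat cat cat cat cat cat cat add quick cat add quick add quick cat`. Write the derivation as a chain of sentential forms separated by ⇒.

S ⇒ K cat   [S ::= K cat]
K cat ⇒ S add quick cat   [K ::= S add quick]
S add quick cat ⇒ cat S K add quick cat   [S ::= cat S K]
cat S K add quick cat ⇒ cat cat S K K add quick cat   [S ::= cat S K]
cat cat S K K add quick cat ⇒ cat cat cat K K add quick cat   [S ::= cat]
cat cat cat K K add quick cat ⇒ cat cat cat S add quick K add quick cat   [K ::= S add quick]
cat cat cat S add quick K add quick cat ⇒ cat cat cat cat S K add quick K add quick cat   [S ::= cat S K]
cat cat cat cat S K add quick K add quick cat ⇒ cat cat cat cat K cat K add quick K add quick cat   [S ::= K cat]
cat cat cat cat K cat K add quick K add quick cat ⇒ cat cat cat cat S cat K add quick K add quick cat   [K ::= S]
cat cat cat cat S cat K add quick K add quick cat ⇒ cat cat cat cat cat cat K add quick K add quick cat   [S ::= cat]
cat cat cat cat cat cat K add quick K add quick cat ⇒ cat cat cat cat cat cat S add quick K add quick cat   [K ::= S]
cat cat cat cat cat cat S add quick K add quick cat ⇒ cat cat cat cat cat cat cat add quick K add quick cat   [S ::= cat]
cat cat cat cat cat cat cat add quick K add quick cat ⇒ cat cat cat cat cat cat cat add quick S add quick add quick cat   [K ::= S add quick]
cat cat cat cat cat cat cat add quick S add quick add quick cat ⇒ cat cat cat cat cat cat cat add quick cat add quick add quick cat   [S ::= cat]

S ⇒ K cat ⇒ S add quick cat ⇒ cat S K add quick cat ⇒ cat cat S K K add quick cat ⇒ cat cat cat K K add quick cat ⇒ cat cat cat S add quick K add quick cat ⇒ cat cat cat cat S K add quick K add quick cat ⇒ cat cat cat cat K cat K add quick K add quick cat ⇒ cat cat cat cat S cat K add quick K add quick cat ⇒ cat cat cat cat cat cat K add quick K add quick cat ⇒ cat cat cat cat cat cat S add quick K add quick cat ⇒ cat cat cat cat cat cat cat add quick K add quick cat ⇒ cat cat cat cat cat cat cat add quick S add quick add quick cat ⇒ cat cat cat cat cat cat cat add quick cat add quick add quick cat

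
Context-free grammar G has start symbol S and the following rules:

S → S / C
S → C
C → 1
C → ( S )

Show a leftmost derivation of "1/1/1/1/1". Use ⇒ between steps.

S⇒S/C⇒S/C/C⇒S/C/C/C⇒S/C/C/C/C⇒C/C/C/C/C⇒1/C/C/C/C⇒1/1/C/C/C⇒1/1/1/C/C⇒1/1/1/1/C⇒1/1/1/1/1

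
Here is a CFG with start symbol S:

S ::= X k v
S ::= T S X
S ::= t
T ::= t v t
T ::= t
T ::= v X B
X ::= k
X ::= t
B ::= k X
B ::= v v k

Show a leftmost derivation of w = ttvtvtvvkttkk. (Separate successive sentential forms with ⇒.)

S ⇒ TSX ⇒ tSX ⇒ tTSXX ⇒ ttvtSXX ⇒ ttvtTSXXX ⇒ ttvtvXBSXXX ⇒ ttvtvtBSXXX ⇒ ttvtvtvvkSXXX ⇒ ttvtvtvvktXXX ⇒ ttvtvtvvkttXX ⇒ ttvtvtvvkttkX ⇒ ttvtvtvvkttkk

S ⇒ TSX   [S ::= T S X]
TSX ⇒ tSX   [T ::= t]
tSX ⇒ tTSXX   [S ::= T S X]
tTSXX ⇒ ttvtSXX   [T ::= t v t]
ttvtSXX ⇒ ttvtTSXXX   [S ::= T S X]
ttvtTSXXX ⇒ ttvtvXBSXXX   [T ::= v X B]
ttvtvXBSXXX ⇒ ttvtvtBSXXX   [X ::= t]
ttvtvtBSXXX ⇒ ttvtvtvvkSXXX   [B ::= v v k]
ttvtvtvvkSXXX ⇒ ttvtvtvvktXXX   [S ::= t]
ttvtvtvvktXXX ⇒ ttvtvtvvkttXX   [X ::= t]
ttvtvtvvkttXX ⇒ ttvtvtvvkttkX   [X ::= k]
ttvtvtvvkttkX ⇒ ttvtvtvvkttkk   [X ::= k]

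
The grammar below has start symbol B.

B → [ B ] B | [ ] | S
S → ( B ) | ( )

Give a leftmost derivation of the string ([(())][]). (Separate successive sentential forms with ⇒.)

B ⇒ S ⇒ (B) ⇒ ([B]B) ⇒ ([S]B) ⇒ ([(B)]B) ⇒ ([(S)]B) ⇒ ([(())]B) ⇒ ([(())][])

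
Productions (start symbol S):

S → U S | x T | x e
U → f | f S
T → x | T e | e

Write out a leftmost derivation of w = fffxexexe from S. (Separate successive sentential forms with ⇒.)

S⇒US⇒fSS⇒fUSS⇒ffSSS⇒ffUSSS⇒fffSSS⇒fffxeSS⇒fffxexeS⇒fffxexexe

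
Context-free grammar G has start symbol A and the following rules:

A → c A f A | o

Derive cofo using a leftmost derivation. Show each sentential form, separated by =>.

A => cAfA => cofA => cofo

A => cAfA   [A → c A f A]
cAfA => cofA   [A → o]
cofA => cofo   [A → o]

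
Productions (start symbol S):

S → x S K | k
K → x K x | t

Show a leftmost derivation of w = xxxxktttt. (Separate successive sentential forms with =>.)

S=>xSK=>xxSKK=>xxxSKKK=>xxxxSKKKK=>xxxxkKKKK=>xxxxktKKK=>xxxxkttKK=>xxxxktttK=>xxxxktttt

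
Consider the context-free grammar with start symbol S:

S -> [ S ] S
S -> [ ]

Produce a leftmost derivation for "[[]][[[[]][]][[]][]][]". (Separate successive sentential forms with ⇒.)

S ⇒ [S]S ⇒ [[]]S ⇒ [[]][S]S ⇒ [[]][[S]S]S ⇒ [[]][[[S]S]S]S ⇒ [[]][[[[]]S]S]S ⇒ [[]][[[[]][]]S]S ⇒ [[]][[[[]][]][S]S]S ⇒ [[]][[[[]][]][[]]S]S ⇒ [[]][[[[]][]][[]][]]S ⇒ [[]][[[[]][]][[]][]][]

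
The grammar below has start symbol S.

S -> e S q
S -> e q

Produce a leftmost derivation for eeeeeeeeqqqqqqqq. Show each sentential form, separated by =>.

S => eSq => eeSqq => eeeSqqq => eeeeSqqqq => eeeeeSqqqqq => eeeeeeSqqqqqq => eeeeeeeSqqqqqqq => eeeeeeeeqqqqqqqq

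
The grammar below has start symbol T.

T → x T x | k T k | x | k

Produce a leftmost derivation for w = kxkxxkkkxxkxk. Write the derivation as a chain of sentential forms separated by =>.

T => kTk   [T → k T k]
kTk => kxTxk   [T → x T x]
kxTxk => kxkTkxk   [T → k T k]
kxkTkxk => kxkxTxkxk   [T → x T x]
kxkxTxkxk => kxkxxTxxkxk   [T → x T x]
kxkxxTxxkxk => kxkxxkTkxxkxk   [T → k T k]
kxkxxkTkxxkxk => kxkxxkkkxxkxk   [T → k]

T => kTk => kxTxk => kxkTkxk => kxkxTxkxk => kxkxxTxxkxk => kxkxxkTkxxkxk => kxkxxkkkxxkxk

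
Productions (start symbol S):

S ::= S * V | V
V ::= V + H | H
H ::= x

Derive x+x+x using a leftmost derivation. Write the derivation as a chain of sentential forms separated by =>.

S=>V=>V+H=>V+H+H=>H+H+H=>x+H+H=>x+x+H=>x+x+x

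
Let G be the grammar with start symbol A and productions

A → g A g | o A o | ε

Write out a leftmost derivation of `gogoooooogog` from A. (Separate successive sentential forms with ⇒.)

A ⇒ gAg   [A → g A g]
gAg ⇒ goAog   [A → o A o]
goAog ⇒ gogAgog   [A → g A g]
gogAgog ⇒ gogoAogog   [A → o A o]
gogoAogog ⇒ gogooAoogog   [A → o A o]
gogooAoogog ⇒ gogoooAooogog   [A → o A o]
gogoooAooogog ⇒ gogoooooogog   [A → ε]

A ⇒ gAg ⇒ goAog ⇒ gogAgog ⇒ gogoAogog ⇒ gogooAoogog ⇒ gogoooAooogog ⇒ gogoooooogog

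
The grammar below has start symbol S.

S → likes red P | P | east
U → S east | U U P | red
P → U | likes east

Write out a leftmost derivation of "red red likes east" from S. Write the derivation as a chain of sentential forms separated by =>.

S => P   [S → P]
P => U   [P → U]
U => U U P   [U → U U P]
U U P => red U P   [U → red]
red U P => red red P   [U → red]
red red P => red red likes east   [P → likes east]

S => P => U => U U P => red U P => red red P => red red likes east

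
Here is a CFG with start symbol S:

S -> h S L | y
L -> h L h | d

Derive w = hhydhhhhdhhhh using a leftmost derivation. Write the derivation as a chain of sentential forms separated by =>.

S=>hSL=>hhSLL=>hhyLL=>hhydL=>hhydhLh=>hhydhhLhh=>hhydhhhLhhh=>hhydhhhhLhhhh=>hhydhhhhdhhhh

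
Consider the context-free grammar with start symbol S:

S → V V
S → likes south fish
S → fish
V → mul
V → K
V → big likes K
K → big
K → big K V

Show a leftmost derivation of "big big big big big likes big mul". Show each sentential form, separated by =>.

S => V V   [S → V V]
V V => K V   [V → K]
K V => big K V V   [K → big K V]
big K V V => big big K V V V   [K → big K V]
big big K V V V => big big big V V V   [K → big]
big big big V V V => big big big K V V   [V → K]
big big big K V V => big big big big V V   [K → big]
big big big big V V => big big big big big likes K V   [V → big likes K]
big big big big big likes K V => big big big big big likes big V   [K → big]
big big big big big likes big V => big big big big big likes big mul   [V → mul]

S => V V => K V => big K V V => big big K V V V => big big big V V V => big big big K V V => big big big big V V => big big big big big likes K V => big big big big big likes big V => big big big big big likes big mul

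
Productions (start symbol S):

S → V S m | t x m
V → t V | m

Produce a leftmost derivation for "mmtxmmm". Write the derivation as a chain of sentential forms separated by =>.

S => VSm => mSm => mVSmm => mmSmm => mmtxmmm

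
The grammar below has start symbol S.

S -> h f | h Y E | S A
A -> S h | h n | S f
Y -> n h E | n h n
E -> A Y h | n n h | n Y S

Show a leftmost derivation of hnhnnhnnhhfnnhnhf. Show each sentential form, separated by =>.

S => hYE => hnhEE => hnhnYSE => hnhnnhESE => hnhnnhnnhSE => hnhnnhnnhhfE => hnhnnhnnhhfnYS => hnhnnhnnhhfnnhnS => hnhnnhnnhhfnnhnhf

S => hYE   [S -> h Y E]
hYE => hnhEE   [Y -> n h E]
hnhEE => hnhnYSE   [E -> n Y S]
hnhnYSE => hnhnnhESE   [Y -> n h E]
hnhnnhESE => hnhnnhnnhSE   [E -> n n h]
hnhnnhnnhSE => hnhnnhnnhhfE   [S -> h f]
hnhnnhnnhhfE => hnhnnhnnhhfnYS   [E -> n Y S]
hnhnnhnnhhfnYS => hnhnnhnnhhfnnhnS   [Y -> n h n]
hnhnnhnnhhfnnhnS => hnhnnhnnhhfnnhnhf   [S -> h f]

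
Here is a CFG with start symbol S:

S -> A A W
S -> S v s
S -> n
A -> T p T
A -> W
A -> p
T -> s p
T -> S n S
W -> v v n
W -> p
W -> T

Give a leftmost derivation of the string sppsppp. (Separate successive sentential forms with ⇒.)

S ⇒ AAW   [S -> A A W]
AAW ⇒ TpTAW   [A -> T p T]
TpTAW ⇒ sppTAW   [T -> s p]
sppTAW ⇒ sppspAW   [T -> s p]
sppspAW ⇒ sppsppW   [A -> p]
sppsppW ⇒ sppsppp   [W -> p]

S ⇒ AAW ⇒ TpTAW ⇒ sppTAW ⇒ sppspAW ⇒ sppsppW ⇒ sppsppp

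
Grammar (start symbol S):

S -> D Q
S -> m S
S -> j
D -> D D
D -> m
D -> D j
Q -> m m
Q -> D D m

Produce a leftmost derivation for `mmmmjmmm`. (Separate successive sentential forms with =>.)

S=>mS=>mmS=>mmDQ=>mmDDQ=>mmDjDQ=>mmDDjDQ=>mmmDjDQ=>mmmmjDQ=>mmmmjmQ=>mmmmjmmm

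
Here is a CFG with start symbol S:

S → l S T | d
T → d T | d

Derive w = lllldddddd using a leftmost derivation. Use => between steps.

S => lST   [S → l S T]
lST => llSTT   [S → l S T]
llSTT => lllSTTT   [S → l S T]
lllSTTT => llllSTTTT   [S → l S T]
llllSTTTT => lllldTTTT   [S → d]
lllldTTTT => llllddTTTT   [T → d T]
llllddTTTT => lllldddTTT   [T → d]
lllldddTTT => llllddddTT   [T → d]
llllddddTT => lllldddddT   [T → d]
lllldddddT => lllldddddd   [T → d]

S => lST => llSTT => lllSTTT => llllSTTTT => lllldTTTT => llllddTTTT => lllldddTTT => llllddddTT => lllldddddT => lllldddddd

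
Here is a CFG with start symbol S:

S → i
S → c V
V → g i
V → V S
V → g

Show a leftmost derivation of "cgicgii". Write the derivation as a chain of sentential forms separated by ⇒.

S ⇒ cV ⇒ cVS ⇒ cgiS ⇒ cgicV ⇒ cgicVS ⇒ cgicVSS ⇒ cgicgSS ⇒ cgicgiS ⇒ cgicgii

S ⇒ cV   [S → c V]
cV ⇒ cVS   [V → V S]
cVS ⇒ cgiS   [V → g i]
cgiS ⇒ cgicV   [S → c V]
cgicV ⇒ cgicVS   [V → V S]
cgicVS ⇒ cgicVSS   [V → V S]
cgicVSS ⇒ cgicgSS   [V → g]
cgicgSS ⇒ cgicgiS   [S → i]
cgicgiS ⇒ cgicgii   [S → i]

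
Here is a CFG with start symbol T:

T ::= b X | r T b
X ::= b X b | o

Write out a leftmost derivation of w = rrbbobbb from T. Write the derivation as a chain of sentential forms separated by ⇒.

T ⇒ rTb   [T ::= r T b]
rTb ⇒ rrTbb   [T ::= r T b]
rrTbb ⇒ rrbXbb   [T ::= b X]
rrbXbb ⇒ rrbbXbbb   [X ::= b X b]
rrbbXbbb ⇒ rrbbobbb   [X ::= o]

T ⇒ rTb ⇒ rrTbb ⇒ rrbXbb ⇒ rrbbXbbb ⇒ rrbbobbb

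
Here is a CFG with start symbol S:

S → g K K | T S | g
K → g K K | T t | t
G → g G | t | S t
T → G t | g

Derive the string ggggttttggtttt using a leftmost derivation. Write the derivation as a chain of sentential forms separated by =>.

S => gKK => ggKKK => gggKKKK => gggTtKKK => ggggtKKK => ggggtTtKK => ggggtGttKK => ggggttttKK => ggggttttgKKK => ggggttttggKKKK => ggggttttggtKKK => ggggttttggttKK => ggggttttggtttK => ggggttttggtttt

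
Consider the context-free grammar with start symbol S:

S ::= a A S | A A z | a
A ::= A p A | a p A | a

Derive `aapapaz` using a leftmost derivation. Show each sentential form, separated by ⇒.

S ⇒ AAz   [S ::= A A z]
AAz ⇒ aAz   [A ::= a]
aAz ⇒ aapAz   [A ::= a p A]
aapAz ⇒ aapApAz   [A ::= A p A]
aapApAz ⇒ aapapAz   [A ::= a]
aapapAz ⇒ aapapaz   [A ::= a]

S ⇒ AAz ⇒ aAz ⇒ aapAz ⇒ aapApAz ⇒ aapapAz ⇒ aapapaz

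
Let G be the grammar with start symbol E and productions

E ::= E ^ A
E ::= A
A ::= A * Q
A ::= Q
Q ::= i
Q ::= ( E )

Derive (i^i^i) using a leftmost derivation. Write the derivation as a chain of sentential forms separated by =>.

E=>A=>Q=>(E)=>(E^A)=>(E^A^A)=>(A^A^A)=>(Q^A^A)=>(i^A^A)=>(i^Q^A)=>(i^i^A)=>(i^i^Q)=>(i^i^i)

E => A   [E ::= A]
A => Q   [A ::= Q]
Q => (E)   [Q ::= ( E )]
(E) => (E^A)   [E ::= E ^ A]
(E^A) => (E^A^A)   [E ::= E ^ A]
(E^A^A) => (A^A^A)   [E ::= A]
(A^A^A) => (Q^A^A)   [A ::= Q]
(Q^A^A) => (i^A^A)   [Q ::= i]
(i^A^A) => (i^Q^A)   [A ::= Q]
(i^Q^A) => (i^i^A)   [Q ::= i]
(i^i^A) => (i^i^Q)   [A ::= Q]
(i^i^Q) => (i^i^i)   [Q ::= i]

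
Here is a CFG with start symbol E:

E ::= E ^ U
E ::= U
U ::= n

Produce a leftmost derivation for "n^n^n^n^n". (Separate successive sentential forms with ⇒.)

E ⇒ E^U   [E ::= E ^ U]
E^U ⇒ E^U^U   [E ::= E ^ U]
E^U^U ⇒ E^U^U^U   [E ::= E ^ U]
E^U^U^U ⇒ E^U^U^U^U   [E ::= E ^ U]
E^U^U^U^U ⇒ U^U^U^U^U   [E ::= U]
U^U^U^U^U ⇒ n^U^U^U^U   [U ::= n]
n^U^U^U^U ⇒ n^n^U^U^U   [U ::= n]
n^n^U^U^U ⇒ n^n^n^U^U   [U ::= n]
n^n^n^U^U ⇒ n^n^n^n^U   [U ::= n]
n^n^n^n^U ⇒ n^n^n^n^n   [U ::= n]

E ⇒ E^U ⇒ E^U^U ⇒ E^U^U^U ⇒ E^U^U^U^U ⇒ U^U^U^U^U ⇒ n^U^U^U^U ⇒ n^n^U^U^U ⇒ n^n^n^U^U ⇒ n^n^n^n^U ⇒ n^n^n^n^n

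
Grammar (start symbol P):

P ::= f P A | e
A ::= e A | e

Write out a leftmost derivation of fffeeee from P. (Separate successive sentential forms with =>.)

P => fPA => ffPAA => fffPAAA => fffeAAA => fffeeAA => fffeeeA => fffeeee

P => fPA   [P ::= f P A]
fPA => ffPAA   [P ::= f P A]
ffPAA => fffPAAA   [P ::= f P A]
fffPAAA => fffeAAA   [P ::= e]
fffeAAA => fffeeAA   [A ::= e]
fffeeAA => fffeeeA   [A ::= e]
fffeeeA => fffeeee   [A ::= e]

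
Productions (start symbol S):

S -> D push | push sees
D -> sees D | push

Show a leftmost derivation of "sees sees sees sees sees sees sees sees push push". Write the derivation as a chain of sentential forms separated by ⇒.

S ⇒ D push   [S -> D push]
D push ⇒ sees D push   [D -> sees D]
sees D push ⇒ sees sees D push   [D -> sees D]
sees sees D push ⇒ sees sees sees D push   [D -> sees D]
sees sees sees D push ⇒ sees sees sees sees D push   [D -> sees D]
sees sees sees sees D push ⇒ sees sees sees sees sees D push   [D -> sees D]
sees sees sees sees sees D push ⇒ sees sees sees sees sees sees D push   [D -> sees D]
sees sees sees sees sees sees D push ⇒ sees sees sees sees sees sees sees D push   [D -> sees D]
sees sees sees sees sees sees sees D push ⇒ sees sees sees sees sees sees sees sees D push   [D -> sees D]
sees sees sees sees sees sees sees sees D push ⇒ sees sees sees sees sees sees sees sees push push   [D -> push]

S ⇒ D push ⇒ sees D push ⇒ sees sees D push ⇒ sees sees sees D push ⇒ sees sees sees sees D push ⇒ sees sees sees sees sees D push ⇒ sees sees sees sees sees sees D push ⇒ sees sees sees sees sees sees sees D push ⇒ sees sees sees sees sees sees sees sees D push ⇒ sees sees sees sees sees sees sees sees push push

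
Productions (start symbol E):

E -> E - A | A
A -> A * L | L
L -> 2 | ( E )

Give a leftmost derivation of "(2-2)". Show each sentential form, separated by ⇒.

E ⇒ A   [E -> A]
A ⇒ L   [A -> L]
L ⇒ (E)   [L -> ( E )]
(E) ⇒ (E-A)   [E -> E - A]
(E-A) ⇒ (A-A)   [E -> A]
(A-A) ⇒ (L-A)   [A -> L]
(L-A) ⇒ (2-A)   [L -> 2]
(2-A) ⇒ (2-L)   [A -> L]
(2-L) ⇒ (2-2)   [L -> 2]

E ⇒ A ⇒ L ⇒ (E) ⇒ (E-A) ⇒ (A-A) ⇒ (L-A) ⇒ (2-A) ⇒ (2-L) ⇒ (2-2)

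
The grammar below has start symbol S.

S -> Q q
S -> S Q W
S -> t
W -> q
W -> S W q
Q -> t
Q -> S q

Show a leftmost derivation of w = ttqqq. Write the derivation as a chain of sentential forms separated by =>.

S=>Qq=>Sqq=>SQWqq=>tQWqq=>ttWqq=>ttqqq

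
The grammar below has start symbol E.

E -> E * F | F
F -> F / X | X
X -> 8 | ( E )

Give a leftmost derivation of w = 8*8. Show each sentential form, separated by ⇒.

E⇒E*F⇒F*F⇒X*F⇒8*F⇒8*X⇒8*8

E ⇒ E*F   [E -> E * F]
E*F ⇒ F*F   [E -> F]
F*F ⇒ X*F   [F -> X]
X*F ⇒ 8*F   [X -> 8]
8*F ⇒ 8*X   [F -> X]
8*X ⇒ 8*8   [X -> 8]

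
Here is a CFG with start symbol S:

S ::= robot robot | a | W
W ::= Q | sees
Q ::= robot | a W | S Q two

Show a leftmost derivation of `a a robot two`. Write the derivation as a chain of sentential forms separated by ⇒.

S ⇒ W   [S ::= W]
W ⇒ Q   [W ::= Q]
Q ⇒ S Q two   [Q ::= S Q two]
S Q two ⇒ a Q two   [S ::= a]
a Q two ⇒ a a W two   [Q ::= a W]
a a W two ⇒ a a Q two   [W ::= Q]
a a Q two ⇒ a a robot two   [Q ::= robot]

S ⇒ W ⇒ Q ⇒ S Q two ⇒ a Q two ⇒ a a W two ⇒ a a Q two ⇒ a a robot two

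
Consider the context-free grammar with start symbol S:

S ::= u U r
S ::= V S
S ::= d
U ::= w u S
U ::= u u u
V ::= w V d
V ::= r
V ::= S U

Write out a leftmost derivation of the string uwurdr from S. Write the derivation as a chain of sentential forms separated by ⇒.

S ⇒ uUr   [S ::= u U r]
uUr ⇒ uwuSr   [U ::= w u S]
uwuSr ⇒ uwuVSr   [S ::= V S]
uwuVSr ⇒ uwurSr   [V ::= r]
uwurSr ⇒ uwurdr   [S ::= d]

S ⇒ uUr ⇒ uwuSr ⇒ uwuVSr ⇒ uwurSr ⇒ uwurdr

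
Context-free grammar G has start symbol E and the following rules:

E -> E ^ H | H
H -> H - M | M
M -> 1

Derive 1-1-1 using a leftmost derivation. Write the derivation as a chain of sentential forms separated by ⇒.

E ⇒ H ⇒ H-M ⇒ H-M-M ⇒ M-M-M ⇒ 1-M-M ⇒ 1-1-M ⇒ 1-1-1

E ⇒ H   [E -> H]
H ⇒ H-M   [H -> H - M]
H-M ⇒ H-M-M   [H -> H - M]
H-M-M ⇒ M-M-M   [H -> M]
M-M-M ⇒ 1-M-M   [M -> 1]
1-M-M ⇒ 1-1-M   [M -> 1]
1-1-M ⇒ 1-1-1   [M -> 1]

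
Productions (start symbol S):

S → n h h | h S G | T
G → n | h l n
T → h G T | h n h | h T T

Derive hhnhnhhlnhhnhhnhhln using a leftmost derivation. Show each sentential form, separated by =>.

S => hSG   [S → h S G]
hSG => hTG   [S → T]
hTG => hhGTG   [T → h G T]
hhGTG => hhnTG   [G → n]
hhnTG => hhnhGTG   [T → h G T]
hhnhGTG => hhnhnTG   [G → n]
hhnhnTG => hhnhnhGTG   [T → h G T]
hhnhnhGTG => hhnhnhhlnTG   [G → h l n]
hhnhnhhlnTG => hhnhnhhlnhTTG   [T → h T T]
hhnhnhhlnhTTG => hhnhnhhlnhhnhTG   [T → h n h]
hhnhnhhlnhhnhTG => hhnhnhhlnhhnhhnhG   [T → h n h]
hhnhnhhlnhhnhhnhG => hhnhnhhlnhhnhhnhhln   [G → h l n]

S => hSG => hTG => hhGTG => hhnTG => hhnhGTG => hhnhnTG => hhnhnhGTG => hhnhnhhlnTG => hhnhnhhlnhTTG => hhnhnhhlnhhnhTG => hhnhnhhlnhhnhhnhG => hhnhnhhlnhhnhhnhhln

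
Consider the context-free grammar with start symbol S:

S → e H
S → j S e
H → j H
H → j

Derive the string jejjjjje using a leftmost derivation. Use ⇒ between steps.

S ⇒ jSe ⇒ jeHe ⇒ jejHe ⇒ jejjHe ⇒ jejjjHe ⇒ jejjjjHe ⇒ jejjjjje

S ⇒ jSe   [S → j S e]
jSe ⇒ jeHe   [S → e H]
jeHe ⇒ jejHe   [H → j H]
jejHe ⇒ jejjHe   [H → j H]
jejjHe ⇒ jejjjHe   [H → j H]
jejjjHe ⇒ jejjjjHe   [H → j H]
jejjjjHe ⇒ jejjjjje   [H → j]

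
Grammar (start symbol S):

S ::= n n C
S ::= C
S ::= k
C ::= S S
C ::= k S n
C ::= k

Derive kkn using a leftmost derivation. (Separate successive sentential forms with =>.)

S => C   [S ::= C]
C => kSn   [C ::= k S n]
kSn => kCn   [S ::= C]
kCn => kkn   [C ::= k]

S=>C=>kSn=>kCn=>kkn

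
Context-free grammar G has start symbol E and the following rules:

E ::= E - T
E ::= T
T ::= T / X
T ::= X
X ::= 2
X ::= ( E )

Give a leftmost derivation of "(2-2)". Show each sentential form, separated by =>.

E => T => X => (E) => (E-T) => (T-T) => (X-T) => (2-T) => (2-X) => (2-2)

E => T   [E ::= T]
T => X   [T ::= X]
X => (E)   [X ::= ( E )]
(E) => (E-T)   [E ::= E - T]
(E-T) => (T-T)   [E ::= T]
(T-T) => (X-T)   [T ::= X]
(X-T) => (2-T)   [X ::= 2]
(2-T) => (2-X)   [T ::= X]
(2-X) => (2-2)   [X ::= 2]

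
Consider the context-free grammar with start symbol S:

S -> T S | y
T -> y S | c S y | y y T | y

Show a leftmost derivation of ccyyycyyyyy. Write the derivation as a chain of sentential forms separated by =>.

S => TS   [S -> T S]
TS => cSyS   [T -> c S y]
cSyS => cTSyS   [S -> T S]
cTSyS => ccSySyS   [T -> c S y]
ccSySyS => ccyySyS   [S -> y]
ccyySyS => ccyyTSyS   [S -> T S]
ccyyTSyS => ccyyySyS   [T -> y]
ccyyySyS => ccyyyTSyS   [S -> T S]
ccyyyTSyS => ccyyycSySyS   [T -> c S y]
ccyyycSySyS => ccyyycyySyS   [S -> y]
ccyyycyySyS => ccyyycyyyyS   [S -> y]
ccyyycyyyyS => ccyyycyyyyy   [S -> y]

S => TS => cSyS => cTSyS => ccSySyS => ccyySyS => ccyyTSyS => ccyyySyS => ccyyyTSyS => ccyyycSySyS => ccyyycyySyS => ccyyycyyyyS => ccyyycyyyyy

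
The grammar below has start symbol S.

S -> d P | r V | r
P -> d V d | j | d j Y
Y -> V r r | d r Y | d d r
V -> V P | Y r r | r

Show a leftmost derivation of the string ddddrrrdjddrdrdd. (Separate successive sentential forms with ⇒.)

S ⇒ dP   [S -> d P]
dP ⇒ ddVd   [P -> d V d]
ddVd ⇒ ddVPd   [V -> V P]
ddVPd ⇒ ddVPPd   [V -> V P]
ddVPPd ⇒ ddYrrPPd   [V -> Y r r]
ddYrrPPd ⇒ ddddrrrPPd   [Y -> d d r]
ddddrrrPPd ⇒ ddddrrrdjYPd   [P -> d j Y]
ddddrrrdjYPd ⇒ ddddrrrdjddrPd   [Y -> d d r]
ddddrrrdjddrPd ⇒ ddddrrrdjddrdVdd   [P -> d V d]
ddddrrrdjddrdVdd ⇒ ddddrrrdjddrdrdd   [V -> r]

S ⇒ dP ⇒ ddVd ⇒ ddVPd ⇒ ddVPPd ⇒ ddYrrPPd ⇒ ddddrrrPPd ⇒ ddddrrrdjYPd ⇒ ddddrrrdjddrPd ⇒ ddddrrrdjddrdVdd ⇒ ddddrrrdjddrdrdd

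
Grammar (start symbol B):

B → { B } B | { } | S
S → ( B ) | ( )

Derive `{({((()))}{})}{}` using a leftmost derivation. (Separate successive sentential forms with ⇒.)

B⇒{B}B⇒{S}B⇒{(B)}B⇒{({B}B)}B⇒{({S}B)}B⇒{({(B)}B)}B⇒{({(S)}B)}B⇒{({((B))}B)}B⇒{({((S))}B)}B⇒{({((()))}B)}B⇒{({((()))}{})}B⇒{({((()))}{})}{}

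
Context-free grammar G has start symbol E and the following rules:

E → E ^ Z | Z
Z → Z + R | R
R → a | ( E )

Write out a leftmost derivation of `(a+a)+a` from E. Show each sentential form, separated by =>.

E=>Z=>Z+R=>R+R=>(E)+R=>(Z)+R=>(Z+R)+R=>(R+R)+R=>(a+R)+R=>(a+a)+R=>(a+a)+a

E => Z   [E → Z]
Z => Z+R   [Z → Z + R]
Z+R => R+R   [Z → R]
R+R => (E)+R   [R → ( E )]
(E)+R => (Z)+R   [E → Z]
(Z)+R => (Z+R)+R   [Z → Z + R]
(Z+R)+R => (R+R)+R   [Z → R]
(R+R)+R => (a+R)+R   [R → a]
(a+R)+R => (a+a)+R   [R → a]
(a+a)+R => (a+a)+a   [R → a]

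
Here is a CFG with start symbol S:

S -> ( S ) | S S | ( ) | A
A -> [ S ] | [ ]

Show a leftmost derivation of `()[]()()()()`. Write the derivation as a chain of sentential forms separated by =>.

S=>SS=>SSS=>SSSS=>SSSSS=>()SSSS=>()SSSSS=>()ASSSS=>()[]SSSS=>()[]()SSS=>()[]()()SS=>()[]()()()S=>()[]()()()()

S => SS   [S -> S S]
SS => SSS   [S -> S S]
SSS => SSSS   [S -> S S]
SSSS => SSSSS   [S -> S S]
SSSSS => ()SSSS   [S -> ( )]
()SSSS => ()SSSSS   [S -> S S]
()SSSSS => ()ASSSS   [S -> A]
()ASSSS => ()[]SSSS   [A -> [ ]]
()[]SSSS => ()[]()SSS   [S -> ( )]
()[]()SSS => ()[]()()SS   [S -> ( )]
()[]()()SS => ()[]()()()S   [S -> ( )]
()[]()()()S => ()[]()()()()   [S -> ( )]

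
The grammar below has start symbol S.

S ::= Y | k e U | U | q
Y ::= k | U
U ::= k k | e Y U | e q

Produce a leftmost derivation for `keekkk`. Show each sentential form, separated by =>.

S => keU   [S ::= k e U]
keU => keeYU   [U ::= e Y U]
keeYU => keekU   [Y ::= k]
keekU => keekkk   [U ::= k k]

S => keU => keeYU => keekU => keekkk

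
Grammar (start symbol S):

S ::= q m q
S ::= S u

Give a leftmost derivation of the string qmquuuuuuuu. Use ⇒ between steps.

S⇒Su⇒Suu⇒Suuu⇒Suuuu⇒Suuuuu⇒Suuuuuu⇒Suuuuuuu⇒Suuuuuuuu⇒qmquuuuuuuu

S ⇒ Su   [S ::= S u]
Su ⇒ Suu   [S ::= S u]
Suu ⇒ Suuu   [S ::= S u]
Suuu ⇒ Suuuu   [S ::= S u]
Suuuu ⇒ Suuuuu   [S ::= S u]
Suuuuu ⇒ Suuuuuu   [S ::= S u]
Suuuuuu ⇒ Suuuuuuu   [S ::= S u]
Suuuuuuu ⇒ Suuuuuuuu   [S ::= S u]
Suuuuuuuu ⇒ qmquuuuuuuu   [S ::= q m q]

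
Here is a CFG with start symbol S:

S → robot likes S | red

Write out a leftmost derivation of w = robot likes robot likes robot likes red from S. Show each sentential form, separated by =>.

S => robot likes S   [S → robot likes S]
robot likes S => robot likes robot likes S   [S → robot likes S]
robot likes robot likes S => robot likes robot likes robot likes S   [S → robot likes S]
robot likes robot likes robot likes S => robot likes robot likes robot likes red   [S → red]

S => robot likes S => robot likes robot likes S => robot likes robot likes robot likes S => robot likes robot likes robot likes red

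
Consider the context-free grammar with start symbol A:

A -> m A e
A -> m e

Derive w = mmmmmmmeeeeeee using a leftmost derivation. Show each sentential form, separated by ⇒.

A ⇒ mAe   [A -> m A e]
mAe ⇒ mmAee   [A -> m A e]
mmAee ⇒ mmmAeee   [A -> m A e]
mmmAeee ⇒ mmmmAeeee   [A -> m A e]
mmmmAeeee ⇒ mmmmmAeeeee   [A -> m A e]
mmmmmAeeeee ⇒ mmmmmmAeeeeee   [A -> m A e]
mmmmmmAeeeeee ⇒ mmmmmmmeeeeeee   [A -> m e]

A ⇒ mAe ⇒ mmAee ⇒ mmmAeee ⇒ mmmmAeeee ⇒ mmmmmAeeeee ⇒ mmmmmmAeeeeee ⇒ mmmmmmmeeeeeee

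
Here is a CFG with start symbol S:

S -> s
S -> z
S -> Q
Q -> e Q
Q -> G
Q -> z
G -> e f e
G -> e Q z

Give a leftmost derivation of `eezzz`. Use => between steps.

S => Q => G => eQz => eGz => eeQzz => eezzz

S => Q   [S -> Q]
Q => G   [Q -> G]
G => eQz   [G -> e Q z]
eQz => eGz   [Q -> G]
eGz => eeQzz   [G -> e Q z]
eeQzz => eezzz   [Q -> z]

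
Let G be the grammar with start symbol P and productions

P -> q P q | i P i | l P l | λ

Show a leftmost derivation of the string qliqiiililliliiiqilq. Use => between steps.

P => qPq   [P -> q P q]
qPq => qlPlq   [P -> l P l]
qlPlq => qliPilq   [P -> i P i]
qliPilq => qliqPqilq   [P -> q P q]
qliqPqilq => qliqiPiqilq   [P -> i P i]
qliqiPiqilq => qliqiiPiiqilq   [P -> i P i]
qliqiiPiiqilq => qliqiiiPiiiqilq   [P -> i P i]
qliqiiiPiiiqilq => qliqiiilPliiiqilq   [P -> l P l]
qliqiiilPliiiqilq => qliqiiiliPiliiiqilq   [P -> i P i]
qliqiiiliPiliiiqilq => qliqiiililPliliiiqilq   [P -> l P l]
qliqiiililPliliiiqilq => qliqiiililliliiiqilq   [P -> λ]

P => qPq => qlPlq => qliPilq => qliqPqilq => qliqiPiqilq => qliqiiPiiqilq => qliqiiiPiiiqilq => qliqiiilPliiiqilq => qliqiiiliPiliiiqilq => qliqiiililPliliiiqilq => qliqiiililliliiiqilq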